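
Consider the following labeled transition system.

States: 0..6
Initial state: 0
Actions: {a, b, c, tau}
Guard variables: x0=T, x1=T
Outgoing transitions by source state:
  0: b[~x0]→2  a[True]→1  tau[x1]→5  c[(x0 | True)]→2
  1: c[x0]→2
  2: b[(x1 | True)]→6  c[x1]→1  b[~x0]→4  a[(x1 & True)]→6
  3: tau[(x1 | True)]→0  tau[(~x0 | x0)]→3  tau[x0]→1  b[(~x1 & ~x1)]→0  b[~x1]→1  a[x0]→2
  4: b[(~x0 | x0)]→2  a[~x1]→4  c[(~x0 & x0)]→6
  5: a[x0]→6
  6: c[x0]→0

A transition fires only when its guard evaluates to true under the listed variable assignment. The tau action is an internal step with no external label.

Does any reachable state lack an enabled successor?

Answer: DEADLOCK-FREE

Trace:
R = {0,1,2,5,6}
  0: a→1  c→2  tau→5  [3 exit(s)]
  1: c→2  [1 exit(s)]
  2: a→6  b→6  c→1  [3 exit(s)]
  5: a→6  [1 exit(s)]
  6: c→0  [1 exit(s)]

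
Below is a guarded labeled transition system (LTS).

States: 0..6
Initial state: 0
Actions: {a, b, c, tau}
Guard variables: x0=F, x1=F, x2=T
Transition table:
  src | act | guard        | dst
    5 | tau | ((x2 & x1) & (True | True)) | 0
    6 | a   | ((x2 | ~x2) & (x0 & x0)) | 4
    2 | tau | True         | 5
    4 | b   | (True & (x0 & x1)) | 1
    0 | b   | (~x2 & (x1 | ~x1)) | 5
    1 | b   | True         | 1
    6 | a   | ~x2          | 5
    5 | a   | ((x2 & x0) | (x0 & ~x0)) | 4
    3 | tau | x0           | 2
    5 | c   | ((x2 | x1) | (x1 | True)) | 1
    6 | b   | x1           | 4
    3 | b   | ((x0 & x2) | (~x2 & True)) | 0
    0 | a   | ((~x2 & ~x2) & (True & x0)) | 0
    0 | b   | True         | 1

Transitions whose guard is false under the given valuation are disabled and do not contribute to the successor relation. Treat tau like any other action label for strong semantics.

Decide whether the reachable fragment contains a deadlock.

R = {0,1}
  0: b→1  [1 out]
  1: b→1  [1 out]

Answer: DEADLOCK-FREE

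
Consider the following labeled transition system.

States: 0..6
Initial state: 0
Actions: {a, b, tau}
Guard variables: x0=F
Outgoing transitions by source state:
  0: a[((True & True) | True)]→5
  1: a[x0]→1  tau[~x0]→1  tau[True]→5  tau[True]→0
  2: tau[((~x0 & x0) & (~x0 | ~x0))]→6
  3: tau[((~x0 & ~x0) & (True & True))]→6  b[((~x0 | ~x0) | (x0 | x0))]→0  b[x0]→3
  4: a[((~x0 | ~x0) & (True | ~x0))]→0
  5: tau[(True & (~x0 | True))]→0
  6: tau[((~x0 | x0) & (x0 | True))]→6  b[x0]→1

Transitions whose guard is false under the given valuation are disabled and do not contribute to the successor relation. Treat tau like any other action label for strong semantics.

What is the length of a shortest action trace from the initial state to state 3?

Answer: UNREACHABLE

Working:
BFS to 3:
  depth 0: {0}
  depth 1: {5}
3 never appears.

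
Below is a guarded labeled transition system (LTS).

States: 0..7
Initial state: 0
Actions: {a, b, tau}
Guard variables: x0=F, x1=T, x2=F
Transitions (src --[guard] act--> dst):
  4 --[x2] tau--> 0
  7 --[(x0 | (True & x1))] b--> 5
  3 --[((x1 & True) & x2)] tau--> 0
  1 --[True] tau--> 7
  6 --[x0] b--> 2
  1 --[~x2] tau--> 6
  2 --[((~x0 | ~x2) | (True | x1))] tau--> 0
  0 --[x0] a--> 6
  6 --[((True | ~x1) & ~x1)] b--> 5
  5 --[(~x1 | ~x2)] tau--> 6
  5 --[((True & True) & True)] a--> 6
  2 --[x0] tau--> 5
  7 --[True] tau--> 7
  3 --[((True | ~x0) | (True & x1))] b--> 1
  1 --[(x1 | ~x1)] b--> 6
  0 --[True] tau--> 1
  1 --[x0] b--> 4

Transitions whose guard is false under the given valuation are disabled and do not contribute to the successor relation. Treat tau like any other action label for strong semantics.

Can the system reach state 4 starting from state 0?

Answer: UNREACHABLE

Analysis:
10 transition(s) survive guard evaluation.
Layer 0: {0}
Layer 1: {1}  now seen {0,1}
Layer 2: {6,7}  now seen {0,1,6,7}
Layer 3: {5}  now seen {0,1,5,6,7}
R = {0,1,5,6,7}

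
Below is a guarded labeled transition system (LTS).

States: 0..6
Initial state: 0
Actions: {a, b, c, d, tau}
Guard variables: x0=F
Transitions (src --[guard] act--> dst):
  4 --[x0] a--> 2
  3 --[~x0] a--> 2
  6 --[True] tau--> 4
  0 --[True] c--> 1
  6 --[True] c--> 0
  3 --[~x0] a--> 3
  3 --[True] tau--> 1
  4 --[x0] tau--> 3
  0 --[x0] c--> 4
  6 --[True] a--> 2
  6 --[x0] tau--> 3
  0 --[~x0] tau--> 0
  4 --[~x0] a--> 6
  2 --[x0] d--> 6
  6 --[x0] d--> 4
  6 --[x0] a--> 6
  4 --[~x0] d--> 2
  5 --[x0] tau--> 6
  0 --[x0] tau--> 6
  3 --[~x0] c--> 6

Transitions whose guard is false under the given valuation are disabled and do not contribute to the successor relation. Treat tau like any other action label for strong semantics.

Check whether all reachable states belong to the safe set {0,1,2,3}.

Answer: INVARIANT HOLDS

Analysis:
Safe = {0,1,2,3}
Reachable = {0,1}
  0: safe
  1: safe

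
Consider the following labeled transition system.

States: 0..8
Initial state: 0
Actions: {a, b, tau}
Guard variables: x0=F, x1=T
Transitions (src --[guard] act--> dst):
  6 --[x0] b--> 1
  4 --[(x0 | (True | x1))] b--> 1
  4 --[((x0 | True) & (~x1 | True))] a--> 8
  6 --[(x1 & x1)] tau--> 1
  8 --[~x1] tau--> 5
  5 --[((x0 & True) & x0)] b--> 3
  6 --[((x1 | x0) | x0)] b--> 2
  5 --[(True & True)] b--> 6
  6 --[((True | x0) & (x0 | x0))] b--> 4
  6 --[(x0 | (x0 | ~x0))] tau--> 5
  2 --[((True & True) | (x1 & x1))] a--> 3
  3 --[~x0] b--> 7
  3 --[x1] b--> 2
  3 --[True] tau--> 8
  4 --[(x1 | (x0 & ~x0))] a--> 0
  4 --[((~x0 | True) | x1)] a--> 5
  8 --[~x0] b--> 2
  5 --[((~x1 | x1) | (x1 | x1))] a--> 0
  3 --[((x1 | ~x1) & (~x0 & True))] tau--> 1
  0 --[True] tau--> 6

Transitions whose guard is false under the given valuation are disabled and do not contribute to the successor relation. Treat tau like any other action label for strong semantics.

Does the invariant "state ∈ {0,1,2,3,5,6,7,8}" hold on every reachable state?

Safe = {0,1,2,3,5,6,7,8}
Reach set: {0,1,2,3,5,6,7,8}
  0: ok
  1: ok
  2: ok
  3: ok
  5: ok
  6: ok
  7: ok
  8: ok

Answer: INVARIANT HOLDS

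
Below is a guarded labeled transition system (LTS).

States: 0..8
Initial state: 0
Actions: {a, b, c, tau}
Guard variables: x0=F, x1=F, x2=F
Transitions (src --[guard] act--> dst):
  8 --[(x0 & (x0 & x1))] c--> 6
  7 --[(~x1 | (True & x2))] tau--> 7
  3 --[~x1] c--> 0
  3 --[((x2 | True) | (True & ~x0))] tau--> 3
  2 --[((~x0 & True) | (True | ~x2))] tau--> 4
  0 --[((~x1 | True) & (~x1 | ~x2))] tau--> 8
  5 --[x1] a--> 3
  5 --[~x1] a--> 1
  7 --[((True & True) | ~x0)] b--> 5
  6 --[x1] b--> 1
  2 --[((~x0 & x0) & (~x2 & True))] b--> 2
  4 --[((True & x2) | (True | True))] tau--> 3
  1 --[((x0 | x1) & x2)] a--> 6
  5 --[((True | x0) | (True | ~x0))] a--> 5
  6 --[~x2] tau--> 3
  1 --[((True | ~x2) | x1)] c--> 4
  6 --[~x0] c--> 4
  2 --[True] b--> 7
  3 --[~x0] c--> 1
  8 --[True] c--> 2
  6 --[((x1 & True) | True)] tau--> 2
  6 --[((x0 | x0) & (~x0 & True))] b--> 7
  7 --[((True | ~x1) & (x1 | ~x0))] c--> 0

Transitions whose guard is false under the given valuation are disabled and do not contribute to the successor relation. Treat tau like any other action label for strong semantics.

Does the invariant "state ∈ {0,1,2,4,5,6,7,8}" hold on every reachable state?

Answer: INVARIANT VIOLATED at state 3

Analysis:
Allowed set {0,1,2,4,5,6,7,8}
Reachable = {0,1,2,3,4,5,7,8}
  0: ✓
  1: ✓
  2: ✓
  3: ✗ unsafe
  4: ✓
  5: ✓
  7: ✓
  8: ✓
counterexample path to 3: tau·c·tau·tau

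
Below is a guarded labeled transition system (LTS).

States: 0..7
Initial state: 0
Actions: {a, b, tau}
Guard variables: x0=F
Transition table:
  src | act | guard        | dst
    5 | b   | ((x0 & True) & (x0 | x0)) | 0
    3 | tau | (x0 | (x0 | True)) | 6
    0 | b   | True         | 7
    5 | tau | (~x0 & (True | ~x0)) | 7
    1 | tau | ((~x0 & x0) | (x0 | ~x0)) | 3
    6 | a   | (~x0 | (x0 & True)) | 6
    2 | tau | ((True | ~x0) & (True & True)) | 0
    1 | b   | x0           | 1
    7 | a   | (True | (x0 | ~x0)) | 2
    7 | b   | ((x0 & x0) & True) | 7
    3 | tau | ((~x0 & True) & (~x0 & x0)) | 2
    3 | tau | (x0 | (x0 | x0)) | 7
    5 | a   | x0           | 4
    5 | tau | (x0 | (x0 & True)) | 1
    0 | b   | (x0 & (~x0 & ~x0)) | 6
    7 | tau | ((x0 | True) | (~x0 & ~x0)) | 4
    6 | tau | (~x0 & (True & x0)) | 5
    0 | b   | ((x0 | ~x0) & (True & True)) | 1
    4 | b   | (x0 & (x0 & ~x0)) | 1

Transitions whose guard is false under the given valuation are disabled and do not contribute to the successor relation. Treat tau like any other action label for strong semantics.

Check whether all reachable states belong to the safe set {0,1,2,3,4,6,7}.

Inv-set: {0,1,2,3,4,6,7}
Reach set: {0,1,2,3,4,6,7}
  0: ✓
  1: ✓
  2: ✓
  3: ✓
  4: ✓
  6: ✓
  7: ✓

Answer: INVARIANT HOLDS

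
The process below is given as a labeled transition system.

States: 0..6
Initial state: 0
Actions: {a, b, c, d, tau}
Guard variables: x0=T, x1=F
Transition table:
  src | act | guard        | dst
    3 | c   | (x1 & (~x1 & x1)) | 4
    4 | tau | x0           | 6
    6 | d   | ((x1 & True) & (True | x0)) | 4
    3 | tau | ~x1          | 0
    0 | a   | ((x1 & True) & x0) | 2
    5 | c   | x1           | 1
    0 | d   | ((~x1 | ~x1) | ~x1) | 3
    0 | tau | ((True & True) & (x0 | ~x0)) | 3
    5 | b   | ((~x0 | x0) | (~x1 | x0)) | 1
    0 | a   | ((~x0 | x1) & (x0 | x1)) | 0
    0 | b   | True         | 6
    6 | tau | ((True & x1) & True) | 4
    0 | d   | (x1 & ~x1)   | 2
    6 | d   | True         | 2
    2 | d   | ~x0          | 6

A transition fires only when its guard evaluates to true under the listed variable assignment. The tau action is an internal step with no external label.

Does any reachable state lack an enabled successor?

Reach set: {0,2,3,6}
  0: b→6  d→3  tau→3  [3 exit(s)]
  2: ∅  [STUCK]
  3: tau→0  [1 exit(s)]
  6: d→2  [1 exit(s)]
trace reaching 2: b·d

Answer: DEADLOCK at state 2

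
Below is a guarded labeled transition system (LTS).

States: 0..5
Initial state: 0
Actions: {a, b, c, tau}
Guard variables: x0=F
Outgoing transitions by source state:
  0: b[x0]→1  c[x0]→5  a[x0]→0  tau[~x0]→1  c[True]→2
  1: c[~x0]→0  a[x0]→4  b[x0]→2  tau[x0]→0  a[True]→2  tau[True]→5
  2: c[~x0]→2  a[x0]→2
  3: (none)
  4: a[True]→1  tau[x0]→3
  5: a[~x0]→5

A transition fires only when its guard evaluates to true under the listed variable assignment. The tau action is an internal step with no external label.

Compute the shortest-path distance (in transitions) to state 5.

Breadth-first toward 5:
  depth 0: {0}
  depth 1: {1,2}
  depth 2: {5}
depth(5)=2, e.g. tau·tau

Answer: 2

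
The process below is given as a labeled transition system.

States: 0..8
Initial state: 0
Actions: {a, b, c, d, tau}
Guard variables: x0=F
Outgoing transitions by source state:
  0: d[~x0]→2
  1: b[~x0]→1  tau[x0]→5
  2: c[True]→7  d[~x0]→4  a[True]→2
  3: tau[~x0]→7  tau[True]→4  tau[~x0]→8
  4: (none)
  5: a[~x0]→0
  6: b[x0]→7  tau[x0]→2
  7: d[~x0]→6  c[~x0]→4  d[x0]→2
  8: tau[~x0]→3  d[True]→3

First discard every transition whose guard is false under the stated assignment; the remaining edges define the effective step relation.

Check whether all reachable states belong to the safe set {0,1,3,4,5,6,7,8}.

Allowed set {0,1,3,4,5,6,7,8}
R = {0,2,4,6,7}
  0: ✓
  2: VIOLATES
  4: ✓
  6: ✓
  7: ✓
witness against invariant: d → 2

Answer: INVARIANT VIOLATED at state 2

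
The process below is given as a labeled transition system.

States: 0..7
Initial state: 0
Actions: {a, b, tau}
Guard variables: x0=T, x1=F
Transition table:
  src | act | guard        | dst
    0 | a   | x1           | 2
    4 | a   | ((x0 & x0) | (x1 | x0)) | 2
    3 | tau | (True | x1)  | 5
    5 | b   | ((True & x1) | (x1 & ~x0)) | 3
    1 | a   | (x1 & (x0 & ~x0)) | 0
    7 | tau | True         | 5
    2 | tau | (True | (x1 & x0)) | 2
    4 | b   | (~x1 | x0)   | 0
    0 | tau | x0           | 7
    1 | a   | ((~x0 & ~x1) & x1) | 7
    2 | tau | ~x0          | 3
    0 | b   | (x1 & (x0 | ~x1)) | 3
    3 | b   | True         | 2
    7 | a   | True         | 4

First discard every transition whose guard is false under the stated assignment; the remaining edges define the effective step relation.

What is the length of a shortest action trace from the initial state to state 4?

Answer: 2

Trace:
Layered search for 4:
  L0 = {0}
  L1 = {7}
  L2 = {4,5}
first hit 4 at d=2 via tau·a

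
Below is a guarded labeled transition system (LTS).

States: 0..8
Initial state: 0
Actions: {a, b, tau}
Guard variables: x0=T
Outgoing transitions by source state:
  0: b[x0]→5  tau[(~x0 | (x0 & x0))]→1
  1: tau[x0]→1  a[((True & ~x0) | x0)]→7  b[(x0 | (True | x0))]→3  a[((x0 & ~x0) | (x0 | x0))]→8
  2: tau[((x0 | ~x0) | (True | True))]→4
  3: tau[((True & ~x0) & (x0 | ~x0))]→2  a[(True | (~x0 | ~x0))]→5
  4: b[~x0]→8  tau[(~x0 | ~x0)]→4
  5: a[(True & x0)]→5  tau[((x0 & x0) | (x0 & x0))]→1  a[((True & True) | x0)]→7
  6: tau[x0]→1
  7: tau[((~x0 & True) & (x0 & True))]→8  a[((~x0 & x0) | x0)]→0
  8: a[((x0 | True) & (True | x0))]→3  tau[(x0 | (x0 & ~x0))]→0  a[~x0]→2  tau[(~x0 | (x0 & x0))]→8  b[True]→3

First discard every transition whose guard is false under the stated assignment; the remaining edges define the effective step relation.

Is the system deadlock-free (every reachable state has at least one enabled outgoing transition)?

Answer: DEADLOCK-FREE

Analysis:
R = {0,1,3,5,7,8}
  0: b→5  tau→1  [2 exit(s)]
  1: a→7  a→8  b→3  tau→1  [4 exit(s)]
  3: a→5  [1 exit(s)]
  5: a→5  a→7  tau→1  [3 exit(s)]
  7: a→0  [1 exit(s)]
  8: a→3  b→3  tau→0  tau→8  [4 exit(s)]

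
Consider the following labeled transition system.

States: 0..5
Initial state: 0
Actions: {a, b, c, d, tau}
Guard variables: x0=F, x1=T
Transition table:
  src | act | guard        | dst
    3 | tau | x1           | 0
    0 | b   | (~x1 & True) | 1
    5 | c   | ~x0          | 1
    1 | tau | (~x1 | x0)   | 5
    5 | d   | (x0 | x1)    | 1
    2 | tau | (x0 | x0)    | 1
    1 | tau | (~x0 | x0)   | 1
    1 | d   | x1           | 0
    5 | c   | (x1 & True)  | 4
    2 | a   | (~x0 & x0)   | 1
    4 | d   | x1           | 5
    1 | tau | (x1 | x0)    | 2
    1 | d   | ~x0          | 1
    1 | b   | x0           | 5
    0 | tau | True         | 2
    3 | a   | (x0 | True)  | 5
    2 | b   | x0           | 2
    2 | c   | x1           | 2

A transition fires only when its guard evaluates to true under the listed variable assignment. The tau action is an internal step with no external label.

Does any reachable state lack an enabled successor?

Answer: DEADLOCK-FREE

Analysis:
R = {0,2}
  0: tau→2  [1 exit(s)]
  2: c→2  [1 exit(s)]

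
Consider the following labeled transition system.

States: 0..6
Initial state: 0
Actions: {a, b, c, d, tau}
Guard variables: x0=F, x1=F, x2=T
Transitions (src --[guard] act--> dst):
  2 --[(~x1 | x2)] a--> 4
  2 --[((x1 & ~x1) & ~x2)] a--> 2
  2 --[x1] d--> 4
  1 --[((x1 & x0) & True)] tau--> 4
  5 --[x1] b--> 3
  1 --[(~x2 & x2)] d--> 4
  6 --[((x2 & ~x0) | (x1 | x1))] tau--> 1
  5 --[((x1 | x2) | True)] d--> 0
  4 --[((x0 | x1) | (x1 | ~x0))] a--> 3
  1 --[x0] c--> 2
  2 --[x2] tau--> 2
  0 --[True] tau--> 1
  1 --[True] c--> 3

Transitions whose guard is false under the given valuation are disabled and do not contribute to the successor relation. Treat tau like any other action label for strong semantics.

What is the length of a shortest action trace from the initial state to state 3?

Breadth-first toward 3:
  depth 0: {0}
  depth 1: {1}
  depth 2: {3}
3 enters at depth 2; path tau·c

Answer: 2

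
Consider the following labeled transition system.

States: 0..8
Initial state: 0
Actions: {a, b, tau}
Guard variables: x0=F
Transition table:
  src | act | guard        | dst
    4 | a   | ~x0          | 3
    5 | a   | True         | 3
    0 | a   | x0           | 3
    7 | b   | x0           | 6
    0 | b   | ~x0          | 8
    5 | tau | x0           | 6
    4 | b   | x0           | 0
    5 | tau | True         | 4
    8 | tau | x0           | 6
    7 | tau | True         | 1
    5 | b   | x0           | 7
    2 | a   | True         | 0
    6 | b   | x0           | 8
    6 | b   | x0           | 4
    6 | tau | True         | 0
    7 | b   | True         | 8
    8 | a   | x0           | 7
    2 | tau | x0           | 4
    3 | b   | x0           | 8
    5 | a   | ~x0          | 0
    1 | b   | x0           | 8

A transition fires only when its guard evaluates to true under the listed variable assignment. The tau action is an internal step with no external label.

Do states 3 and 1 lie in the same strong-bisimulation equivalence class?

Answer: BISIMILAR

Working:
Bisimulation quotient by refinement:
  round 0: {{0,1,2,3,4,5,6,7,8}}
  round 1: {{0},{1,3,8},{2,4},{5},{6},{7}}
  round 2: {{0},{1,3,8},{2},{4},{5},{6},{7}}
stable after 3 split(s): 7 block(s)
3∈{1,3,8}, 1∈{1,3,8}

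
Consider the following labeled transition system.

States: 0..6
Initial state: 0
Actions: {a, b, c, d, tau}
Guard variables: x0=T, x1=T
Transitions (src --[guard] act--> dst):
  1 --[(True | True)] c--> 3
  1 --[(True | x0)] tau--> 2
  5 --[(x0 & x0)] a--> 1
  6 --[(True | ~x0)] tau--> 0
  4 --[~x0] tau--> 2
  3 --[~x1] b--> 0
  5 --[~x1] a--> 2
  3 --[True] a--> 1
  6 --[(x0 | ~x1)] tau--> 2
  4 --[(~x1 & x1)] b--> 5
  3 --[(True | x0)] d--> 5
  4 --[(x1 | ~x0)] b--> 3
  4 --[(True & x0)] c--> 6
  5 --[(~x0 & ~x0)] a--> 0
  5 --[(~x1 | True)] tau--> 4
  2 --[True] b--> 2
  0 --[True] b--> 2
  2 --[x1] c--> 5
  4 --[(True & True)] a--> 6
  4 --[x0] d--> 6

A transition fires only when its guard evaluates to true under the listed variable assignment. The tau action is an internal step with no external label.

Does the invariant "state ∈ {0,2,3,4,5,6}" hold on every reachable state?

Allowed set {0,2,3,4,5,6}
Reach set: {0,1,2,3,4,5,6}
  0: ok
  1: outside
  2: ok
  3: ok
  4: ok
  5: ok
  6: ok
counterexample path to 1: b·c·a

Answer: INVARIANT VIOLATED at state 1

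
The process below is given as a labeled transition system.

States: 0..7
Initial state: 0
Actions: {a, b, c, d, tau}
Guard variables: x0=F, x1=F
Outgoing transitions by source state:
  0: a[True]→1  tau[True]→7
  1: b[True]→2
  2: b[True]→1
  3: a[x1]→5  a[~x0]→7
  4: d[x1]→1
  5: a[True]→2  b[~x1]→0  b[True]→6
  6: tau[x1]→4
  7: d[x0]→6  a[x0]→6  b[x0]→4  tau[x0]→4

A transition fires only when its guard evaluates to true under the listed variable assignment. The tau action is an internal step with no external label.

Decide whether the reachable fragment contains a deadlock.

Answer: DEADLOCK at state 7

Working:
Reachable = {0,1,2,7}
  0: a→1  tau→7  [deg 2]
  1: b→2  [deg 1]
  2: b→1  [deg 1]
  7: ∅  [no exit]
Path to 7: tau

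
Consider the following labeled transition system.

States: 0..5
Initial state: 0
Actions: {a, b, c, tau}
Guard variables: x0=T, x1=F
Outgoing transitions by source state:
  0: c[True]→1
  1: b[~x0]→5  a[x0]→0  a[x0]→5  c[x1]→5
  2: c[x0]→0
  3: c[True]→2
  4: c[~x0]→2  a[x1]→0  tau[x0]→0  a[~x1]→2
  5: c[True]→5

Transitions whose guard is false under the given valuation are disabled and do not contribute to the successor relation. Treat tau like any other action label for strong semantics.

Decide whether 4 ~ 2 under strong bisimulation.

Refine partition for ~:
  P[0] = {{0,1,2,3,4,5}}
  P[1] = {{0,2,3,5},{1},{4}}
  P[2] = {{0},{1},{2,3,5},{4}}
  P[3] = {{0},{1},{2},{3,5},{4}}
  P[4] = {{0},{1},{2},{3},{4},{5}}
Fixed point at round 5; 6 class(es).
[4]={4}  [2]={2}

Answer: NOT BISIMILAR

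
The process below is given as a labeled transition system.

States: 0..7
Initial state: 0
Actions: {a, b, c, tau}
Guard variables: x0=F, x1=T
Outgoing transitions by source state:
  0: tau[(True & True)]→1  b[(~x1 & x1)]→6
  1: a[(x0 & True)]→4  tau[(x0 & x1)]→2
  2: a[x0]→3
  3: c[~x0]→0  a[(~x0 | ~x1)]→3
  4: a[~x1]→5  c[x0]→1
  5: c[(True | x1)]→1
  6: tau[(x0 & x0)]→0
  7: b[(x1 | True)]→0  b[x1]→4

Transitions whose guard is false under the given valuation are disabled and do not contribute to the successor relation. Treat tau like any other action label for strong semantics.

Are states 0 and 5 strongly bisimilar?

Answer: NOT BISIMILAR

Working:
Bisimulation quotient by refinement:
  π0 = {{0,1,2,3,4,5,6,7}}
  π1 = {{0},{1,2,4,6},{3},{5},{7}}
5 equivalence class(es) (converged in 2)
[0]={0}  [5]={5}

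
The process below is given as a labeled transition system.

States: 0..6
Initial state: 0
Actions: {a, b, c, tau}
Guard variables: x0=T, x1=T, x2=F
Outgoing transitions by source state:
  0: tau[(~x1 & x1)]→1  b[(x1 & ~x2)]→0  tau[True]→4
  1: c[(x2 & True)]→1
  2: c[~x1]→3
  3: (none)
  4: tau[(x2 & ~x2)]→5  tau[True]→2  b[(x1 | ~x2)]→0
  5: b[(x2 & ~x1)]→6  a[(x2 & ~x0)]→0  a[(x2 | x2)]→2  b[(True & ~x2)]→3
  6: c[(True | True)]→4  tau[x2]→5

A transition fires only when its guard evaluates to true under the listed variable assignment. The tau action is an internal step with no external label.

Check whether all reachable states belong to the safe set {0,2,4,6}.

Safe = {0,2,4,6}
Reachable = {0,2,4}
  0: safe
  2: safe
  4: safe

Answer: INVARIANT HOLDS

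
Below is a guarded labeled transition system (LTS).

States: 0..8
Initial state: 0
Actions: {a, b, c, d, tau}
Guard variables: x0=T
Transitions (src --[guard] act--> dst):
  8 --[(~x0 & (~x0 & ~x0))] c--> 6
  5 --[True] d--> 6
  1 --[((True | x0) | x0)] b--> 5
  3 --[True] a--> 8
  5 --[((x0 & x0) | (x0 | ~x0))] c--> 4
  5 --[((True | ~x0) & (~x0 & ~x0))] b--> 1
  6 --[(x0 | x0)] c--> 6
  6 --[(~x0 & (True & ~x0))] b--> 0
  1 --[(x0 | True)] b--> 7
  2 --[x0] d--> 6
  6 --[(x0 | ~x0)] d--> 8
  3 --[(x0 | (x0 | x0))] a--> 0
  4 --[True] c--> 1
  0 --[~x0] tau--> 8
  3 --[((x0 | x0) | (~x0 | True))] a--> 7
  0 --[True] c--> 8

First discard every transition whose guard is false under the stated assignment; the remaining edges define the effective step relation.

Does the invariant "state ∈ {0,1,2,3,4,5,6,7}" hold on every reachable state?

Allowed set {0,1,2,3,4,5,6,7}
Reach set: {0,8}
  0: ✓
  8: VIOLATES
reach 8 via c — violates

Answer: INVARIANT VIOLATED at state 8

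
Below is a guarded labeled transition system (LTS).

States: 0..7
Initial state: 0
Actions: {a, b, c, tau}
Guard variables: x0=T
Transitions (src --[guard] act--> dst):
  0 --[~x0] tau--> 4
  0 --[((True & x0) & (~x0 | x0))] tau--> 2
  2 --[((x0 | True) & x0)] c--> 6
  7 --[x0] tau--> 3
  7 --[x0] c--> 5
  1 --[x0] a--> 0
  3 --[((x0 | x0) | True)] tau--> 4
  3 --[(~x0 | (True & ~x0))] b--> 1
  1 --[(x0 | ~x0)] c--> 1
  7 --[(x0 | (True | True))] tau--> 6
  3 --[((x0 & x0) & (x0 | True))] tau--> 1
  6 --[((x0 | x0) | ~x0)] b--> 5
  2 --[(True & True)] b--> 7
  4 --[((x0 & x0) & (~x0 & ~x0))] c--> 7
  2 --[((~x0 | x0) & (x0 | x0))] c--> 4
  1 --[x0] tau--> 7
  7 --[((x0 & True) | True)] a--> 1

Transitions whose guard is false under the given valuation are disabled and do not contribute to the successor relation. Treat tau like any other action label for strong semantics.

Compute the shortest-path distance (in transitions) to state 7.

Answer: 2

Analysis:
BFS to 7:
  Layer 0: {0}
  Layer 1: {2}
  Layer 2: {4,6,7}
first hit 7 at d=2 via tau·b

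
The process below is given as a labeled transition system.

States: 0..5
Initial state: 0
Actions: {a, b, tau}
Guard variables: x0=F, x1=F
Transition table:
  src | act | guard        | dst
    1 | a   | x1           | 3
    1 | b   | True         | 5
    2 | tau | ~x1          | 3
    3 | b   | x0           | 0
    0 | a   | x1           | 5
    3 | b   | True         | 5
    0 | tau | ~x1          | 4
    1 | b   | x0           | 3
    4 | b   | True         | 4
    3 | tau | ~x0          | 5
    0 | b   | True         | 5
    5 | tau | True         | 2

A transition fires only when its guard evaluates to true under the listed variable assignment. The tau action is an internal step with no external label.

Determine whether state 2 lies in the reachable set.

8 transition(s) survive guard evaluation.
depth 0: {0}
depth 1: {4,5}  now seen {0,4,5}
depth 2: {2}  now seen {0,2,4,5}
depth 3: {3}  now seen {0,2,3,4,5}
Reachable = {0,2,3,4,5}
trace reaching 2: b·tau

Answer: REACHABLE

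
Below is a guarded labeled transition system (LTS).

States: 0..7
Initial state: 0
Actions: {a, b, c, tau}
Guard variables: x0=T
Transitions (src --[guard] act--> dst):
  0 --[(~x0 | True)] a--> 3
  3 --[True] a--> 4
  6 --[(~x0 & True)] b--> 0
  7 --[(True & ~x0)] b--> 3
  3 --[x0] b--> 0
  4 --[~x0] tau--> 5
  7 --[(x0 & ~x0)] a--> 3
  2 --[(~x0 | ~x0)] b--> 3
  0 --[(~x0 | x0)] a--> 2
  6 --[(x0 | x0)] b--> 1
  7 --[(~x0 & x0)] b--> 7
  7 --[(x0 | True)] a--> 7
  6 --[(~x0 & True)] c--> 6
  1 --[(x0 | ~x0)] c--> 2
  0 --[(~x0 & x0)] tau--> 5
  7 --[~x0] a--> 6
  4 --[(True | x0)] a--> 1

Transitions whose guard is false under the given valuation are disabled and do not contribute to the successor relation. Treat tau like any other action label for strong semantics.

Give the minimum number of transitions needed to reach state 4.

BFS to 4:
  L0 = {0}
  L1 = {2,3}
  L2 = {4}
4 enters at depth 2; path a·a

Answer: 2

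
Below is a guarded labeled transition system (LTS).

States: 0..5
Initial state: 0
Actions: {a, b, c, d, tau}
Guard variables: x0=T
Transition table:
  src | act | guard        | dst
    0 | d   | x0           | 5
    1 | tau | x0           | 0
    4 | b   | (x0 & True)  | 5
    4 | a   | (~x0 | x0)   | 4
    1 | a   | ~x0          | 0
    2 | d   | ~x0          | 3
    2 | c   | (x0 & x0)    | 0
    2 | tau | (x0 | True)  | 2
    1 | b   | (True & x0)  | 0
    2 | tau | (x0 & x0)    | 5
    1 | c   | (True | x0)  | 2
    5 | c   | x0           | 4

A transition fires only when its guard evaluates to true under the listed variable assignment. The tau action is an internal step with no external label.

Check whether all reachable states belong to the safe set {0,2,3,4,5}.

Inv-set: {0,2,3,4,5}
Reach set: {0,4,5}
  0: ok
  4: ok
  5: ok

Answer: INVARIANT HOLDS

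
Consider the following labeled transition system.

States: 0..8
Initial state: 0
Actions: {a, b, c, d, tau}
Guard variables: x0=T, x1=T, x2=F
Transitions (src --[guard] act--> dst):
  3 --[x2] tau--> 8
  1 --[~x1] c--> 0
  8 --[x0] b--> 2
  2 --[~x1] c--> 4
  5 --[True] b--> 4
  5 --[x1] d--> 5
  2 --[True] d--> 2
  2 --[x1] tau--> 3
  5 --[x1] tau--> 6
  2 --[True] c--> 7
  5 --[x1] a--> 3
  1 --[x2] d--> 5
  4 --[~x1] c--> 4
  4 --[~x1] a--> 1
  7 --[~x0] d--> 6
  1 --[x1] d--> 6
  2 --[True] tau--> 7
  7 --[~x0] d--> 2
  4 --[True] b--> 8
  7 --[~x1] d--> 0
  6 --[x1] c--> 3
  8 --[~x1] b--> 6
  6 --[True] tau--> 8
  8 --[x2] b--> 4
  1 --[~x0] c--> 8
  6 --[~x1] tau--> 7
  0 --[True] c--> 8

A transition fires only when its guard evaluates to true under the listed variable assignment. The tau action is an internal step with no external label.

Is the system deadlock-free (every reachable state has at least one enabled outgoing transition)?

Answer: DEADLOCK at state 3

Working:
Reachable = {0,2,3,7,8}
  0: c→8  [1 out]
  2: c→7  d→2  tau→3  tau→7  [4 out]
  3: ∅  [STUCK]
  7: ∅  [STUCK]
  8: b→2  [1 out]
Path to 3: c·b·tau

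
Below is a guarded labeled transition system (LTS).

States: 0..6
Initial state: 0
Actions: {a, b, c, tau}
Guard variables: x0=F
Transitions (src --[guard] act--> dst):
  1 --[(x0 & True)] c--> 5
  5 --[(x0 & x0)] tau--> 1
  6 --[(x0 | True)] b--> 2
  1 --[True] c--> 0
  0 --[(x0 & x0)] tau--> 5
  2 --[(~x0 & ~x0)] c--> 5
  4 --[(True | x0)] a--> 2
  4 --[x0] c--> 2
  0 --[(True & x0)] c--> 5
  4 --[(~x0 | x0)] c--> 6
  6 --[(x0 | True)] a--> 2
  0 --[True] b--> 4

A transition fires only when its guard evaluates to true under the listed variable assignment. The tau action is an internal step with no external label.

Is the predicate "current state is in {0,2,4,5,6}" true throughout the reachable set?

Answer: INVARIANT HOLDS

Trace:
Inv-set: {0,2,4,5,6}
Reachable = {0,2,4,5,6}
  0: ok
  2: ok
  4: ok
  5: ok
  6: ok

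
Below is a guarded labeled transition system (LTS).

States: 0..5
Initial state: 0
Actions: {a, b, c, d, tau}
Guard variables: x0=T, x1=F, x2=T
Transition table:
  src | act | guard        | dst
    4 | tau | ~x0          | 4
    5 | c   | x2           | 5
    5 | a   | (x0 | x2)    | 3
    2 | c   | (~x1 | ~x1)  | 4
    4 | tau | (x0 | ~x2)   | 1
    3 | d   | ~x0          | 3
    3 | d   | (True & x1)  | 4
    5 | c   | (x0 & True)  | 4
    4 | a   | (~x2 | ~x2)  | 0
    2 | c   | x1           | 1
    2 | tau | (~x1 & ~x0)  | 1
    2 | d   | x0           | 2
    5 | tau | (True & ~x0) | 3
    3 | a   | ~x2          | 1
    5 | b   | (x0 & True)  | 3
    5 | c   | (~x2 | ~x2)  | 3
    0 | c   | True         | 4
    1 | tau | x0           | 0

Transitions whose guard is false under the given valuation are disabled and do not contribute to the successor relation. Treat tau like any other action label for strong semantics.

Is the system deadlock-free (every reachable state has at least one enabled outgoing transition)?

Answer: DEADLOCK-FREE

Trace:
R = {0,1,4}
  0: c→4  [1 exit(s)]
  1: tau→0  [1 exit(s)]
  4: tau→1  [1 exit(s)]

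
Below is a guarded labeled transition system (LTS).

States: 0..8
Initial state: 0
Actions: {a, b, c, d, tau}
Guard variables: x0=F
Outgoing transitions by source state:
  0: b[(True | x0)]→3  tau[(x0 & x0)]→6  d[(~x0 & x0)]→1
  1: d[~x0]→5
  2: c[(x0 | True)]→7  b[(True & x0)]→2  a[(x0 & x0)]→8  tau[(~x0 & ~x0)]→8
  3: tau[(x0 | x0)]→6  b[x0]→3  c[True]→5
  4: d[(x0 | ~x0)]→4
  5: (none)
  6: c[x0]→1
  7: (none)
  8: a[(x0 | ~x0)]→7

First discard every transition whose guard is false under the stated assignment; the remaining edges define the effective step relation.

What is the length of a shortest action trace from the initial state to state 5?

Answer: 2

Working:
Breadth-first toward 5:
  L0 = {0}
  L1 = {3}
  L2 = {5}
depth(5)=2, e.g. b·c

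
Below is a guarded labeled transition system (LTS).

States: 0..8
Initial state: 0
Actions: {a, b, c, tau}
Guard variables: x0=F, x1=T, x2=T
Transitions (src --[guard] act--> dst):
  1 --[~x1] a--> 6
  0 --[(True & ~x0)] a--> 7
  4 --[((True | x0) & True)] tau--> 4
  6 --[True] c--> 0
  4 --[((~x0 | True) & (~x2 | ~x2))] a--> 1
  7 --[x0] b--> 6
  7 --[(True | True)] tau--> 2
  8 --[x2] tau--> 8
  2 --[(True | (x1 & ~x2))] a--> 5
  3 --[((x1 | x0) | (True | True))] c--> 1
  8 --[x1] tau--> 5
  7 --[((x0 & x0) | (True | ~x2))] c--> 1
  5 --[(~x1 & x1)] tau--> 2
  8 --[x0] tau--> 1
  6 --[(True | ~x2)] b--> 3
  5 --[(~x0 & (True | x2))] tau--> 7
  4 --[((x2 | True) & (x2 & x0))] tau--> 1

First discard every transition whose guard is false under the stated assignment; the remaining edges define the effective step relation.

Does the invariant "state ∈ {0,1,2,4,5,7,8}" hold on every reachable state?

Allowed set {0,1,2,4,5,7,8}
Reach set: {0,1,2,5,7}
  0: ok
  1: ok
  2: ok
  5: ok
  7: ok

Answer: INVARIANT HOLDS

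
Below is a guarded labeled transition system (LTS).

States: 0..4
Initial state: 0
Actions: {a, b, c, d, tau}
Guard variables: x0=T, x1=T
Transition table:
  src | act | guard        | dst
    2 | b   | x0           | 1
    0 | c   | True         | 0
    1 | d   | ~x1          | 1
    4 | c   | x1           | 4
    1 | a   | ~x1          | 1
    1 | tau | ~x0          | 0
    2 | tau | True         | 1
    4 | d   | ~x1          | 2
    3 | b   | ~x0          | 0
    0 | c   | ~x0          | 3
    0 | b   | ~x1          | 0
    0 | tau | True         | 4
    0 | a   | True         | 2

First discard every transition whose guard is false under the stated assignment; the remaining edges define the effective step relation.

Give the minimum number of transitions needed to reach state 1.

BFS to 1:
  L0 = {0}
  L1 = {2,4}
  L2 = {1}
1 enters at depth 2; path a·b

Answer: 2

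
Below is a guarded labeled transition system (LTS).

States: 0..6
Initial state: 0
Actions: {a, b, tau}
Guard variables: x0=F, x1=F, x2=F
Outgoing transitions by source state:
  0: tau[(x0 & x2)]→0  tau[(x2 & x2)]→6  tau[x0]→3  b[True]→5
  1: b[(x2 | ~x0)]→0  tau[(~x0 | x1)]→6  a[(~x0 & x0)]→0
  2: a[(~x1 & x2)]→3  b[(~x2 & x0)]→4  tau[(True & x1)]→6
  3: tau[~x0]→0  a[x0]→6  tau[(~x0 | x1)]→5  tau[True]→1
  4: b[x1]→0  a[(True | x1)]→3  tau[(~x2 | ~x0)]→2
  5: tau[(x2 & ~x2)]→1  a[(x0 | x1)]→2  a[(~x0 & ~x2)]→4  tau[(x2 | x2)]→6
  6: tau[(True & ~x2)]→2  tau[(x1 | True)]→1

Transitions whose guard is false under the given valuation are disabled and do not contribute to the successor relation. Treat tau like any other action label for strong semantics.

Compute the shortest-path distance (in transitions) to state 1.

Breadth-first toward 1:
  Layer 0: {0}
  Layer 1: {5}
  Layer 2: {4}
  Layer 3: {2,3}
  Layer 4: {1}
depth(1)=4, e.g. b·a·a·tau

Answer: 4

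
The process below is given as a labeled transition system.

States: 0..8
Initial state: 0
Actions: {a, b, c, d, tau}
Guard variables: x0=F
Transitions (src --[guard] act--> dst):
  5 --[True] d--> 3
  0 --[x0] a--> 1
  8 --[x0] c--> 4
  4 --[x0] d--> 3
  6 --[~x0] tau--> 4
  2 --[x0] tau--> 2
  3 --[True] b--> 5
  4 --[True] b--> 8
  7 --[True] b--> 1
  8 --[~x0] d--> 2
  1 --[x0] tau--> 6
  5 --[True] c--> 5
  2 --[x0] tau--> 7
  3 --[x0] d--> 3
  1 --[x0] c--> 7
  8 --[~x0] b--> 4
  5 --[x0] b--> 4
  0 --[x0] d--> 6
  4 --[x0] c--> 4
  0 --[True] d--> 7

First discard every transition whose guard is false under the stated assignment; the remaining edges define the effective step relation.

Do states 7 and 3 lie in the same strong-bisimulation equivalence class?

Compute ~ classes (split until stable):
  P[0] = {{0,1,2,3,4,5,6,7,8}}
  P[1] = {{0},{1,2},{3,4,7},{5},{6},{8}}
  P[2] = {{0},{1,2},{3},{4},{5},{6},{7},{8}}
Fixed point at round 3; 8 class(es).
class of 7: {7}; class of 3: {3}

Answer: NOT BISIMILAR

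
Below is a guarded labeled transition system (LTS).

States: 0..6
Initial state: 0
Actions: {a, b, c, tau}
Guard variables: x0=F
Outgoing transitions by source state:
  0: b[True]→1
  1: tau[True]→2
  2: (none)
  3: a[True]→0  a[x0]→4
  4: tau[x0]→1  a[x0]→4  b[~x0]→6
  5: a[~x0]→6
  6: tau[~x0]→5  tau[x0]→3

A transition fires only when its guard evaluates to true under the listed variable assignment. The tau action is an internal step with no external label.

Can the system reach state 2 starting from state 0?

After dropping false guards: 6 live edges.
depth 0: {0}
depth 1: {1}  total {0,1}
depth 2: {2}  total {0,1,2}
R = {0,1,2}
Path to 2: b·tau

Answer: REACHABLE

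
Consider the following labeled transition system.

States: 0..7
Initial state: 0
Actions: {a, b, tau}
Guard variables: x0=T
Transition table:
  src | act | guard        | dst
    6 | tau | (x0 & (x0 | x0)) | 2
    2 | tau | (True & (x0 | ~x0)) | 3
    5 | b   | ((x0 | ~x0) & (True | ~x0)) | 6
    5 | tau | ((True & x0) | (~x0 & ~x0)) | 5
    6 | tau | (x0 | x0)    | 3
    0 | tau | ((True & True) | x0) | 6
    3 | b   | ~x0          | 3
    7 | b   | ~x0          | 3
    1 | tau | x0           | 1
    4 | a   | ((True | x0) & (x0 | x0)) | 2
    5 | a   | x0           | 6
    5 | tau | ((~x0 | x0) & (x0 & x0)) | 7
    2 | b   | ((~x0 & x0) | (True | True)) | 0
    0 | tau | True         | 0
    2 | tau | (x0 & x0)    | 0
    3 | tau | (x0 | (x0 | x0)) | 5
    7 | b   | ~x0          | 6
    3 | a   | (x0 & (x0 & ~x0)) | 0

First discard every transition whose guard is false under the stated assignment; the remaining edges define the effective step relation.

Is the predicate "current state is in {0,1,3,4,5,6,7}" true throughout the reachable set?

Answer: INVARIANT VIOLATED at state 2

Trace:
Safe = {0,1,3,4,5,6,7}
Reach set: {0,2,3,5,6,7}
  0: ok
  2: VIOLATES
  3: ok
  5: ok
  6: ok
  7: ok
witness against invariant: tau·tau → 2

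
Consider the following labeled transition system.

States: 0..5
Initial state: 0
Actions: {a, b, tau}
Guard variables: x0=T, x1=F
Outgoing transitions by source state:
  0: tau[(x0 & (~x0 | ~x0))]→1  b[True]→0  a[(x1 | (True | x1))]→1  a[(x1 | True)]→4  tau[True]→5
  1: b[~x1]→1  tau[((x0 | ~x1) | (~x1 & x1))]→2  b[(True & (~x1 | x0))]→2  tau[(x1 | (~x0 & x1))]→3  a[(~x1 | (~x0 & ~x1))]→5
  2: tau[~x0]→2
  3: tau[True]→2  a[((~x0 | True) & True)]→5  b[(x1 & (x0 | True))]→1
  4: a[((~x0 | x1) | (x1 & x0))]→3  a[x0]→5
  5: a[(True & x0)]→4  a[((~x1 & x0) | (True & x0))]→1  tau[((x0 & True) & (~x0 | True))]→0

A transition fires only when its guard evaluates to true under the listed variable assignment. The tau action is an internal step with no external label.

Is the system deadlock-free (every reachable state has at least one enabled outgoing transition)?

Answer: DEADLOCK at state 2

Working:
Reach set: {0,1,2,4,5}
  0: a→1  a→4  b→0  tau→5  [4 exit(s)]
  1: a→5  b→1  b→2  tau→2  [4 exit(s)]
  2: ∅  [STUCK]
  4: a→5  [1 exit(s)]
  5: a→1  a→4  tau→0  [3 exit(s)]
Path to 2: a·b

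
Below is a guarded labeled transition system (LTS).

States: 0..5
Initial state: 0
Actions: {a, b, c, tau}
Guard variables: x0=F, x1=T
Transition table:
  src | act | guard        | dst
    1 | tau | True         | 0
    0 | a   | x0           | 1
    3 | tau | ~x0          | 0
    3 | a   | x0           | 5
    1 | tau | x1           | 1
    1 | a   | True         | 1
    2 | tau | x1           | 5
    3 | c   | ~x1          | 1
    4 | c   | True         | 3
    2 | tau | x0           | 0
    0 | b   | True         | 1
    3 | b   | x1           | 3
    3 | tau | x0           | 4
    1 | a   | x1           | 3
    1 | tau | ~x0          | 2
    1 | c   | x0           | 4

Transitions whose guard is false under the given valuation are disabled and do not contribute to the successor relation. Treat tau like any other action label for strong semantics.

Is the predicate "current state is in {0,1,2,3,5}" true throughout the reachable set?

Answer: INVARIANT HOLDS

Analysis:
Allowed set {0,1,2,3,5}
Reachable = {0,1,2,3,5}
  0: safe
  1: safe
  2: safe
  3: safe
  5: safe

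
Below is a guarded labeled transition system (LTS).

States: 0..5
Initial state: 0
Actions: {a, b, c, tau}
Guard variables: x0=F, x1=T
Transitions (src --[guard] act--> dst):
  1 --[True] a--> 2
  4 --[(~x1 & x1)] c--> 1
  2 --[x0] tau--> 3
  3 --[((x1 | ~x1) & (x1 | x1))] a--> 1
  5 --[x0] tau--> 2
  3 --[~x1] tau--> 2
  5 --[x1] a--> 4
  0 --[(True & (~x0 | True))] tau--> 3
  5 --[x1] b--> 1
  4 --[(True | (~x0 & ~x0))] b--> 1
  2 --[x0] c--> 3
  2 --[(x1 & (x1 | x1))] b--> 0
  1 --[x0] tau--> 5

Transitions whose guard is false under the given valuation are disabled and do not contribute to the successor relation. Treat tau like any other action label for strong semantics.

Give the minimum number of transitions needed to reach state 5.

Answer: UNREACHABLE

Analysis:
Breadth-first toward 5:
  Layer 0: {0}
  Layer 1: {3}
  Layer 2: {1}
  Layer 3: {2}
5 never appears.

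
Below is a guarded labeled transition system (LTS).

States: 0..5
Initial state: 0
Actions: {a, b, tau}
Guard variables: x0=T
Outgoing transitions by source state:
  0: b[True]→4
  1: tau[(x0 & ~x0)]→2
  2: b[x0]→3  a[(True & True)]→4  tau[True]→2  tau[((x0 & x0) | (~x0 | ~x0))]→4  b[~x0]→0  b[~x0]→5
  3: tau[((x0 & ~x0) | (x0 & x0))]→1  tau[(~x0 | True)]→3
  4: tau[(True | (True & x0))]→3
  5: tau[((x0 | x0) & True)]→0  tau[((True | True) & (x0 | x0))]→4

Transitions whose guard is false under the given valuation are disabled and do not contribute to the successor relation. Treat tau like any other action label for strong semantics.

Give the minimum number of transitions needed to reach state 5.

BFS to 5:
  Layer 0: {0}
  Layer 1: {4}
  Layer 2: {3}
  Layer 3: {1}
5 never appears.

Answer: UNREACHABLE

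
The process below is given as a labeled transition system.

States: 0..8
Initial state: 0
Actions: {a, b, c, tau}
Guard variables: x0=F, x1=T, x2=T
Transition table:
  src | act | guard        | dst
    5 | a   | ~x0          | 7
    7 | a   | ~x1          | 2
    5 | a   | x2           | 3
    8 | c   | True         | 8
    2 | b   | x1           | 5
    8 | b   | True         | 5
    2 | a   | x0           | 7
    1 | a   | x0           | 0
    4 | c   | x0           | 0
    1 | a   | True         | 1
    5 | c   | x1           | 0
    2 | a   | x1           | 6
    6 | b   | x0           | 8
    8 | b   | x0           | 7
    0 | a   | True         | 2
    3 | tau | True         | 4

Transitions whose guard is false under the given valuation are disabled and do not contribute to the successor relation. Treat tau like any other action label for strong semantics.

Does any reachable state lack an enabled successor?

Reach set: {0,2,3,4,5,6,7}
  0: a→2  [deg 1]
  2: a→6  b→5  [deg 2]
  3: tau→4  [deg 1]
  4: ∅  [deadlock]
  5: a→3  a→7  c→0  [deg 3]
  6: ∅  [deadlock]
  7: ∅  [deadlock]
trace reaching 4: a·b·a·tau

Answer: DEADLOCK at state 4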